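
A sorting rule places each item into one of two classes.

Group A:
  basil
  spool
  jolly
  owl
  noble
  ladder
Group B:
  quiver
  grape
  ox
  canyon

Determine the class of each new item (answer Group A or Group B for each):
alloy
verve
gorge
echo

One predicate separates the groups cleanly: contains 'l'.
alloy — has 'l', hence Group A. verve — no 'l', hence Group B. gorge — no 'l', hence Group B. echo — no 'l', hence Group B.

Group A, Group B, Group B, Group B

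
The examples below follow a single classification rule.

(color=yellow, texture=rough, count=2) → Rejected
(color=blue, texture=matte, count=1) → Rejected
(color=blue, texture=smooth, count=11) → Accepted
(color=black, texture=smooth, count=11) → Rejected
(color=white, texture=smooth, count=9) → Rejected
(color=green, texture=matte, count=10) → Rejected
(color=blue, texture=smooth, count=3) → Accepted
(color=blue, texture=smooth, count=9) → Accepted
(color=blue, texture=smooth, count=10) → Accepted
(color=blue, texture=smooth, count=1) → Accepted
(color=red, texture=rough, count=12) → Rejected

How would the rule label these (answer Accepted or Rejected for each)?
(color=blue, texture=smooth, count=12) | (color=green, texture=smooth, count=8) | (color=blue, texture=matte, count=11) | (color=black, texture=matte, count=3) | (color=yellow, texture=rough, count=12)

A rule that fits every label: color is blue AND texture is smooth — true of each 'Accepted' example, false of each 'Rejected' one.
(color=blue, texture=smooth, count=12): color is blue, texture is smooth — meets the rule, so Accepted. (color=green, texture=smooth, count=8): color is green, texture is smooth — doesn't match, so Rejected. (color=blue, texture=matte, count=11): color is blue, texture is matte — doesn't match, so Rejected. (color=black, texture=matte, count=3): color is black, texture is matte — doesn't match, so Rejected. (color=yellow, texture=rough, count=12): color is yellow, texture is rough — doesn't match, so Rejected.

Accepted, Rejected, Rejected, Rejected, Rejected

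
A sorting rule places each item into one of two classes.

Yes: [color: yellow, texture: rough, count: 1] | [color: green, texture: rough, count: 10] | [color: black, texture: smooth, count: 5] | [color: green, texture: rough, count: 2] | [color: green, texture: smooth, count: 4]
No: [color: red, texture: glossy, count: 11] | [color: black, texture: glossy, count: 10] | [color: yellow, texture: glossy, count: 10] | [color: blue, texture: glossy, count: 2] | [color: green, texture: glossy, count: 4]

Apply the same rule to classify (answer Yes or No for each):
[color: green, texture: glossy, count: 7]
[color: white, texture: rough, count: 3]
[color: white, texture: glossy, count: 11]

Every 'Yes' example satisfies: texture is not glossy. None of the 'No' examples do.

No, Yes, No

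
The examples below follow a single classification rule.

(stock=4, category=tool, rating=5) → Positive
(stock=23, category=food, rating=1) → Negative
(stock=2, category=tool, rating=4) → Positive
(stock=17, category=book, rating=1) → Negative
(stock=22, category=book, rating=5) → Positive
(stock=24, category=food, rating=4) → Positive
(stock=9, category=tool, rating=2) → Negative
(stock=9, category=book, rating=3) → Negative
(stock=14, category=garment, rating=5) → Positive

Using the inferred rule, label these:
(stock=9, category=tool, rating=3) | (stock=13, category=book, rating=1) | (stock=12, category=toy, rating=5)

Every 'Positive' example satisfies: rating ≥ 4. None of the 'Negative' examples do.
(stock=9, category=tool, rating=3): Negative (rating = 3). (stock=13, category=book, rating=1): Negative (rating = 1). (stock=12, category=toy, rating=5): Positive (rating = 5).

Negative, Negative, Positive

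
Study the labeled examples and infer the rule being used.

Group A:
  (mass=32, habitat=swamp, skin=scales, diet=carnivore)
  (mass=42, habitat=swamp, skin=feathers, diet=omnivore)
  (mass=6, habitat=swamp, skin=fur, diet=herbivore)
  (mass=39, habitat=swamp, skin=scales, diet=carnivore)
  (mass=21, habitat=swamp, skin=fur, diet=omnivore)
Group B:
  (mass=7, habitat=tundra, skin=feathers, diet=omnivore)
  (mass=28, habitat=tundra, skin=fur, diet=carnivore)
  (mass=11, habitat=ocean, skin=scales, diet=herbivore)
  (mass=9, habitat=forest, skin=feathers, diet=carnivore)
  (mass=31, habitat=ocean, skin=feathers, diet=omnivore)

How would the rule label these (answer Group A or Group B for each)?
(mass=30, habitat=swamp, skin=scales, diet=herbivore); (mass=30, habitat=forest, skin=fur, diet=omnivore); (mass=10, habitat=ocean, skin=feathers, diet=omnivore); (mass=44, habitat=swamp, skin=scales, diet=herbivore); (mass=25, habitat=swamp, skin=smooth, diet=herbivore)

The rule appears to be: habitat is swamp.

Group A, Group B, Group B, Group A, Group A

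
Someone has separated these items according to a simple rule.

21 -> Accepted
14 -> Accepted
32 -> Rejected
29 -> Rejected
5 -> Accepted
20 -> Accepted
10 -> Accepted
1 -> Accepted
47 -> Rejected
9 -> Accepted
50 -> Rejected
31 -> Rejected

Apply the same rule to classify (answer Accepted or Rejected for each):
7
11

The common property of the 'Accepted' items is: at most 21. No 'Rejected' item has it.
7: 7 ≤ 21 — has this property, so Accepted.
11: 11 ≤ 21 — has this property, so Accepted.

Accepted, Accepted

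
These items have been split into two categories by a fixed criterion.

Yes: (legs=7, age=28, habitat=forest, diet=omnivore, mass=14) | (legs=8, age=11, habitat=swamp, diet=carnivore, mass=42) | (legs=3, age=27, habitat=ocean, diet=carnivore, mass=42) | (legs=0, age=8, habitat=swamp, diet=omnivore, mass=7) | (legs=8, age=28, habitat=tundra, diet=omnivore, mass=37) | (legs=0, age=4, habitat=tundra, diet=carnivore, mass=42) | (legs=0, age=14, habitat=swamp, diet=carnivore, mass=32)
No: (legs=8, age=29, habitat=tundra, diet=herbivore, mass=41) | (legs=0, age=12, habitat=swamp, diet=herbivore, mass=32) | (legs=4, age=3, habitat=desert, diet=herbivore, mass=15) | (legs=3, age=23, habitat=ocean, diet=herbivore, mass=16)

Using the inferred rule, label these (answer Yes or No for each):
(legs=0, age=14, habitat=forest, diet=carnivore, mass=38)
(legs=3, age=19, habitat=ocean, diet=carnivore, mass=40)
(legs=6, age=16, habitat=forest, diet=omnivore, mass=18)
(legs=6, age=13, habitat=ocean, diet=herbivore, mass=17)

Looking at the examples, the only property every 'Yes' case has and every 'No' case lacks is: diet is not herbivore.
(legs=0, age=14, habitat=forest, diet=carnivore, mass=38): diet is carnivore, qualifies → Yes. (legs=3, age=19, habitat=ocean, diet=carnivore, mass=40): diet is carnivore, qualifies → Yes. (legs=6, age=16, habitat=forest, diet=omnivore, mass=18): diet is omnivore, qualifies → Yes. (legs=6, age=13, habitat=ocean, diet=herbivore, mass=17): diet is herbivore, lacks this property → No.

Yes, Yes, Yes, No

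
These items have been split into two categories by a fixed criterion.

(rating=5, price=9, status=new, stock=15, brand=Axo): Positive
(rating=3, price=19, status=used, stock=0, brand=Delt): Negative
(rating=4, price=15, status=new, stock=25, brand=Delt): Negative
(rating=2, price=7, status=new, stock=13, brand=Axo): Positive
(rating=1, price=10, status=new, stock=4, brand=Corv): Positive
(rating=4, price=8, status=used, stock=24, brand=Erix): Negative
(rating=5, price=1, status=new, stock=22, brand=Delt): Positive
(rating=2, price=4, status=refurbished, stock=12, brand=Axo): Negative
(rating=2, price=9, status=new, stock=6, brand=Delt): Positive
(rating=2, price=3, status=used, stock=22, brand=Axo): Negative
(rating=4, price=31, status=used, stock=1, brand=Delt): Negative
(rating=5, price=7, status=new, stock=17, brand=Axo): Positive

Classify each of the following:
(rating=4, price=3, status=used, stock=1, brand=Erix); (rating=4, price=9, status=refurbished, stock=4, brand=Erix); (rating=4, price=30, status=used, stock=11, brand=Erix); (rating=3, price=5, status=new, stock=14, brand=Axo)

The common property of the 'Positive' items is: status is new AND price ≤ 10. No 'Negative' item has it.
(rating=4, price=3, status=used, stock=1, brand=Erix) — status is used, price = 3, hence Negative.
(rating=4, price=9, status=refurbished, stock=4, brand=Erix) — status is refurbished, price = 9, hence Negative.
(rating=4, price=30, status=used, stock=11, brand=Erix) — status is used, price = 30, hence Negative.
(rating=3, price=5, status=new, stock=14, brand=Axo) — status is new, price = 5, hence Positive.

Negative, Negative, Negative, Positive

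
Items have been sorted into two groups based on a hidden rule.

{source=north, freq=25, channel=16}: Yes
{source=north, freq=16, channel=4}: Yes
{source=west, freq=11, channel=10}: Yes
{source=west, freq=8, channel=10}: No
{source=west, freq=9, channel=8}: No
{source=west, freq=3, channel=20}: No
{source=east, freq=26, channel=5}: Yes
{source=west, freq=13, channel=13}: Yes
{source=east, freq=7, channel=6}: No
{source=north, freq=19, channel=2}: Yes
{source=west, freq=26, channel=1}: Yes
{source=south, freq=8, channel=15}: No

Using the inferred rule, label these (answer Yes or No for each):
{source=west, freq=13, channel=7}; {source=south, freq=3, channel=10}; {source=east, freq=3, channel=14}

Rule: freq ≥ 11. This holds for each 'Yes' example and fails for each 'No' one.

Yes, No, No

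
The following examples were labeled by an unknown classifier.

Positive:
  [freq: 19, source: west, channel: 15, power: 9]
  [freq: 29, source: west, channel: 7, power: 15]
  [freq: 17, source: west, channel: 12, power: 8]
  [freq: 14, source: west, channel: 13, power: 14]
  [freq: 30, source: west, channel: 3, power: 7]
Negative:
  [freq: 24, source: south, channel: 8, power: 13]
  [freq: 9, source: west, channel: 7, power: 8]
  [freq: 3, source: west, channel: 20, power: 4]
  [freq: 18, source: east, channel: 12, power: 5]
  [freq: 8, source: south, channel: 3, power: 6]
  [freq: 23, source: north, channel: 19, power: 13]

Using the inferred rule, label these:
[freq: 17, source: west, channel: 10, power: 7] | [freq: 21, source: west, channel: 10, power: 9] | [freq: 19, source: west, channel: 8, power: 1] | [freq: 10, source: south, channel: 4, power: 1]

The distinguishing property — source is west AND freq ≥ 14 — holds for all the 'Positive' cases and none of the 'Negative' cases.
[freq: 17, source: west, channel: 10, power: 7]: source is west, freq = 17 — fits, so Positive.
[freq: 21, source: west, channel: 10, power: 9]: source is west, freq = 21 — fits, so Positive.
[freq: 19, source: west, channel: 8, power: 1]: source is west, freq = 19 — fits, so Positive.
[freq: 10, source: south, channel: 4, power: 1]: source is south, freq = 10 — doesn't qualify, so Negative.

Positive, Positive, Positive, Negative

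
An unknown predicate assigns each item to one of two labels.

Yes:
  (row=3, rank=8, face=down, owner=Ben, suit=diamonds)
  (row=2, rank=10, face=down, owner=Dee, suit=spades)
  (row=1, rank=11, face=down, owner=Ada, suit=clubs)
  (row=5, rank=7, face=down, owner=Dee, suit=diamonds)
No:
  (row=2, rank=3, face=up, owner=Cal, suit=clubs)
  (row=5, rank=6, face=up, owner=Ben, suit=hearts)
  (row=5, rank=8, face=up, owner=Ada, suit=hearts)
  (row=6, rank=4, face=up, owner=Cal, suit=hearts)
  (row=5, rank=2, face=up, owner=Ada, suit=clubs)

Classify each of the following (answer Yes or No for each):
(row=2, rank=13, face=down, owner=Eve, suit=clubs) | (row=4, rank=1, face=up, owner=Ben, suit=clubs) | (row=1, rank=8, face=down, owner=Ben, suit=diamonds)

Comparing the two groups points to one rule — face is down.
(row=2, rank=13, face=down, owner=Eve, suit=clubs): face is down — passes, so Yes.
(row=4, rank=1, face=up, owner=Ben, suit=clubs): face is up — does not satisfy this, so No.
(row=1, rank=8, face=down, owner=Ben, suit=diamonds): face is down — passes, so Yes.

Yes, No, Yes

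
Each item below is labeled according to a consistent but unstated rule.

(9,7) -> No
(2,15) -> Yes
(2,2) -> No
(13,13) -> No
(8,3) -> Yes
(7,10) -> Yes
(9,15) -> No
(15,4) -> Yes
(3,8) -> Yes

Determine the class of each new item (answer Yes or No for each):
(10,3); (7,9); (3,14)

Yes, No, Yes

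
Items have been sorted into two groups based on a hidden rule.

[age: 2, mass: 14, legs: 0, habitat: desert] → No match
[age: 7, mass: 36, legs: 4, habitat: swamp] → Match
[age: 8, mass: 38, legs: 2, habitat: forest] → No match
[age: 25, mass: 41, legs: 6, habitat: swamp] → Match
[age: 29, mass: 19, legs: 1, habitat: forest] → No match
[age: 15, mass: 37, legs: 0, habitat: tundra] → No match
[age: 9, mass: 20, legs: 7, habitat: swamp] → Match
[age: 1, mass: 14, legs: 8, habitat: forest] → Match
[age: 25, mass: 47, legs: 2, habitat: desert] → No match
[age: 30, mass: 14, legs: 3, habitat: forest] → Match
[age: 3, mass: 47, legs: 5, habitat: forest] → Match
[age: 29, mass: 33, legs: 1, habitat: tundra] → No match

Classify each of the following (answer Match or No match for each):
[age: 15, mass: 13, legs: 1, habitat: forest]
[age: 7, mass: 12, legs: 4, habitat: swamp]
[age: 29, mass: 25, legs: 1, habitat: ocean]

The rule appears to be: legs ≥ 3.
[age: 15, mass: 13, legs: 1, habitat: forest]: No match (legs = 1). [age: 7, mass: 12, legs: 4, habitat: swamp]: Match (legs = 4). [age: 29, mass: 25, legs: 1, habitat: ocean]: No match (legs = 1).

No match, Match, No match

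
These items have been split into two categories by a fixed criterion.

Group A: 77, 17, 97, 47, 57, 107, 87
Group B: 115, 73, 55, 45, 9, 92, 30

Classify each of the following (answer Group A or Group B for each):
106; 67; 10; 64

Group B, Group A, Group B, Group B

Checking candidate rules against both groups, what survives is: ends in digit 7.
106: Group B (last digit 6). 67: Group A (last digit 7). 10: Group B (last digit 0). 64: Group B (last digit 4).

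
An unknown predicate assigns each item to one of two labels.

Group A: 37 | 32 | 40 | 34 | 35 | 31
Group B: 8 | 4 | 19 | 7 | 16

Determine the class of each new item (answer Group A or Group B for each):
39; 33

Group A, Group A

The simplest hypothesis consistent with all the labels is: at least 31.
Group A: 39, since 39 ≥ 31. Group A: 33, since 33 ≥ 31.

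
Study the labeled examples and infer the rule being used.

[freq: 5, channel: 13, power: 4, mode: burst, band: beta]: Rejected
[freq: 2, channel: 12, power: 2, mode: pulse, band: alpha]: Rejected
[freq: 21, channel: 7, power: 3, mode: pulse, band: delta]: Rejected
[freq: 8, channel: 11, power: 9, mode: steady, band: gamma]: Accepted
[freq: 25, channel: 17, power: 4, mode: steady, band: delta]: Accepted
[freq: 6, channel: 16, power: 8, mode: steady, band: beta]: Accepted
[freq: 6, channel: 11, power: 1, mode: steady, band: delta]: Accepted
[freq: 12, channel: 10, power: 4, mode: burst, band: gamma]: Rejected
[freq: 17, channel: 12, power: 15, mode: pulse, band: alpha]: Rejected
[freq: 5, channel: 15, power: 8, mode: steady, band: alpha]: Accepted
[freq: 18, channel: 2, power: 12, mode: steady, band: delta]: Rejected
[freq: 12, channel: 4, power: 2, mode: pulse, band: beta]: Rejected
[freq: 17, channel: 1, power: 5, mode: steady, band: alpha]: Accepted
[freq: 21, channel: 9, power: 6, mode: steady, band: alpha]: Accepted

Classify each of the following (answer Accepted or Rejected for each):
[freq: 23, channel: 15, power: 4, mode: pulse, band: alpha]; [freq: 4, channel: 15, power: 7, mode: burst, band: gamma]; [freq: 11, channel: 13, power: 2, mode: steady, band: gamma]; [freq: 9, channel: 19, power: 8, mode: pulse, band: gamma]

Rejected, Rejected, Accepted, Rejected

'Accepted' ⟺ mode is steady AND power ≤ 9.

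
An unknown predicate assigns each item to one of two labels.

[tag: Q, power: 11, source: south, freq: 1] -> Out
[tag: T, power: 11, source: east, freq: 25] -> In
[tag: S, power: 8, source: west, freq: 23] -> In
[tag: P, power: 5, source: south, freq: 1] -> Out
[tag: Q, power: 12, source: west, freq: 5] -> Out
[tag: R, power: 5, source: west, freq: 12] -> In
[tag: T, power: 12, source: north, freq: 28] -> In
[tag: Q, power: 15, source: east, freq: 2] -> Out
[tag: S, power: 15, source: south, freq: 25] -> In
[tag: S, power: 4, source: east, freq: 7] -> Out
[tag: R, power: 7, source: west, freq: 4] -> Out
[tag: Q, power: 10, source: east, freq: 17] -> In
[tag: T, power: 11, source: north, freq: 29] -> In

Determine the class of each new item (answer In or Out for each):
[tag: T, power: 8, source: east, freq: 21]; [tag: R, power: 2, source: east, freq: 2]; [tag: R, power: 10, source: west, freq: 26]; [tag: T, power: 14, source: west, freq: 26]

In, Out, In, In

The simplest hypothesis consistent with all the labels is: freq ≥ 12.
[tag: T, power: 8, source: east, freq: 21]: In (freq = 21). [tag: R, power: 2, source: east, freq: 2]: Out (freq = 2). [tag: R, power: 10, source: west, freq: 26]: In (freq = 26). [tag: T, power: 14, source: west, freq: 26]: In (freq = 26).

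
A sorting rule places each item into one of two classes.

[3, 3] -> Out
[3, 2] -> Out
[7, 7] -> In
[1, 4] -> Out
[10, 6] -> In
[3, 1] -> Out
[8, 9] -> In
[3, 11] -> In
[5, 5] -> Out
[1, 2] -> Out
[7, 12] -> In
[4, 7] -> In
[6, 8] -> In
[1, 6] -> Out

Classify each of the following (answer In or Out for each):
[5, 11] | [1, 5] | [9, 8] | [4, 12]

In, Out, In, In

The classifier is using: sum ≥ 11.
In: [5, 11], since 5+11 = 16.
Out: [1, 5], since 1+5 = 6.
In: [9, 8], since 9+8 = 17.
In: [4, 12], since 4+12 = 16.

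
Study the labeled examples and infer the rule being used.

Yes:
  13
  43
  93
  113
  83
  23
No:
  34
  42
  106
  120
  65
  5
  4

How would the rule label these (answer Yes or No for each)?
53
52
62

Rule: ends in digit 3. This holds for each 'Yes' example and fails for each 'No' one.
53 — last digit 3, hence Yes. 52 — last digit 2, hence No. 62 — last digit 2, hence No.

Yes, No, No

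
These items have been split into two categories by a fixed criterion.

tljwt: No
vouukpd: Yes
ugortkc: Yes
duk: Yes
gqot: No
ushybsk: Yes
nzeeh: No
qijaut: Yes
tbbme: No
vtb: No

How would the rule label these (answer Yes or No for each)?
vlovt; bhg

No, No

The distinguishing property — contains 'u' — holds for all the 'Yes' cases and none of the 'No' cases.
vlovt: No (no 'u'). bhg: No (no 'u').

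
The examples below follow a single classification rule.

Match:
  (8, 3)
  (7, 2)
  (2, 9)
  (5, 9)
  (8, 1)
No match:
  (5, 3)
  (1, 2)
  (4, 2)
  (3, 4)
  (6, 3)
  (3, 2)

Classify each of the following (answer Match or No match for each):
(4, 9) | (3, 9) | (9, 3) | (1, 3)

The rule appears to be: max ≥ 7.
Match: (4, 9), since max 9. Match: (3, 9), since max 9. Match: (9, 3), since max 9. No match: (1, 3), since max 3.

Match, Match, Match, No match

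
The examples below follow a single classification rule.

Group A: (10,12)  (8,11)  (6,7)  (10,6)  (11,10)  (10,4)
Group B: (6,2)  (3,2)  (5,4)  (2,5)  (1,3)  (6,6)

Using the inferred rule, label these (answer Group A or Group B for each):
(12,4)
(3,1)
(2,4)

The classifier is using: sum ≥ 13.
(12,4) — 12+4 = 16, hence Group A. (3,1) — 3+1 = 4, hence Group B. (2,4) — 2+4 = 6, hence Group B.

Group A, Group B, Group B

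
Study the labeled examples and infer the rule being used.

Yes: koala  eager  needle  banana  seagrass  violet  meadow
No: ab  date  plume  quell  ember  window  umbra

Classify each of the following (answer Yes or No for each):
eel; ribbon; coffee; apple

No, No, Yes, No

The rule appears to be: has ≥ 3 vowels.
No: eel, since 2 vowels.
No: ribbon, since 2 vowels.
Yes: coffee, since 3 vowels.
No: apple, since 2 vowels.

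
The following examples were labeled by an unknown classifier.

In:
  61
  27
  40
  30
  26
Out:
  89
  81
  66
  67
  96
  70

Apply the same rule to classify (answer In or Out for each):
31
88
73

The pattern is that an item is 'In' exactly when: at most 61.
31: 31 ≤ 61 — checks out, so In. 88: 88 > 61 — does not satisfy this, so Out. 73: 73 > 61 — does not satisfy this, so Out.

In, Out, Out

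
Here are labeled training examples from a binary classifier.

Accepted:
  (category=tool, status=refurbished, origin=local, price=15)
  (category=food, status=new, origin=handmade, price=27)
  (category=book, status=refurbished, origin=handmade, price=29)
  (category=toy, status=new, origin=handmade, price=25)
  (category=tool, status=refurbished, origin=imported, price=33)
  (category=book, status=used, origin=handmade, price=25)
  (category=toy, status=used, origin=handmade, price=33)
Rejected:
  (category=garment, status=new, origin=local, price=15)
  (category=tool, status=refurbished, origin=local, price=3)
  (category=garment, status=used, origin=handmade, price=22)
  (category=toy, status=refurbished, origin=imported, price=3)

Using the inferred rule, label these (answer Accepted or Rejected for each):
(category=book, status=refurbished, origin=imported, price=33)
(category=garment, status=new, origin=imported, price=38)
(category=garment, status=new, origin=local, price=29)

Accepted, Rejected, Rejected

Rule: category is not garment AND price ≥ 15. This holds for each 'Accepted' example and fails for each 'Rejected' one.
(category=book, status=refurbished, origin=imported, price=33) → category is book, price = 33 → Accepted.
(category=garment, status=new, origin=imported, price=38) → category is garment, price = 38 → Rejected.
(category=garment, status=new, origin=local, price=29) → category is garment, price = 29 → Rejected.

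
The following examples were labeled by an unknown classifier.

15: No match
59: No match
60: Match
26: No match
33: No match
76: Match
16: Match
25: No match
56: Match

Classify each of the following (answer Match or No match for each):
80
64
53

Match, Match, No match

The common property of the 'Match' items is: multiple of 4. No 'No match' item has it.
80: 80 = 4·20, passes → Match. 64: 64 = 4·16, passes → Match. 53: 53 = 4·13 + 1, doesn't qualify → No match.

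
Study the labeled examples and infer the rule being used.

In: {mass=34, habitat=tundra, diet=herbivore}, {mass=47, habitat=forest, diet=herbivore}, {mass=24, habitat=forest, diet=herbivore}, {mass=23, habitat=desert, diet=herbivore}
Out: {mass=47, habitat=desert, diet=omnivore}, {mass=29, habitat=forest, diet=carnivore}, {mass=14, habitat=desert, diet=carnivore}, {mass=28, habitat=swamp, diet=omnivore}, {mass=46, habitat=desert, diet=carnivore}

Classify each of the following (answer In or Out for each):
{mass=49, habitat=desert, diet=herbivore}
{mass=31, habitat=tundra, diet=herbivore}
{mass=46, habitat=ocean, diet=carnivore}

In, In, Out

The pattern is that an item is 'In' exactly when: diet is herbivore.
{mass=49, habitat=desert, diet=herbivore} → diet is herbivore → In.
{mass=31, habitat=tundra, diet=herbivore} → diet is herbivore → In.
{mass=46, habitat=ocean, diet=carnivore} → diet is carnivore → Out.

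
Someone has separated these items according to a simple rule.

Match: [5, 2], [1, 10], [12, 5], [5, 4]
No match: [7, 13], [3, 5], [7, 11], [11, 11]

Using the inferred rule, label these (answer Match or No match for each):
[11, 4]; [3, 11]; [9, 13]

Match, No match, No match

The pattern is that an item is 'Match' exactly when: sum is odd.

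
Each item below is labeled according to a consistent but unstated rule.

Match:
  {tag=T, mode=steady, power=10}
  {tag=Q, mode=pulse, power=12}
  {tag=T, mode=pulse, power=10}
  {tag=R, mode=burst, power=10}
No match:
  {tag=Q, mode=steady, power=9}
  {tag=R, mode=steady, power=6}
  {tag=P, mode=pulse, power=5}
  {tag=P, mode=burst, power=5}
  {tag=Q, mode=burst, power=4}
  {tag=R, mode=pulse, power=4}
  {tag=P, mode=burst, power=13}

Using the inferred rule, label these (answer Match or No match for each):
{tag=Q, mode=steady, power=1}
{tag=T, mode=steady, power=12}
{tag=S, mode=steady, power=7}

No match, Match, No match

The simplest hypothesis consistent with all the labels is: power ≥ 10 AND power ≤ 12.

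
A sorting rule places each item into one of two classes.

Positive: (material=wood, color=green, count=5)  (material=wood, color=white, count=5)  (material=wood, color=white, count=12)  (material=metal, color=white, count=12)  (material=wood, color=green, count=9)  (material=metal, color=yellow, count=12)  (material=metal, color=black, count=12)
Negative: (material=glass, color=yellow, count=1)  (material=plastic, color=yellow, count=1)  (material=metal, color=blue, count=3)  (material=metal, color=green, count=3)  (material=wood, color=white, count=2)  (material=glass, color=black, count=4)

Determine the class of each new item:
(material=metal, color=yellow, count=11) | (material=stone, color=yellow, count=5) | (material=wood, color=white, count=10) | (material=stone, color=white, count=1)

Positive, Positive, Positive, Negative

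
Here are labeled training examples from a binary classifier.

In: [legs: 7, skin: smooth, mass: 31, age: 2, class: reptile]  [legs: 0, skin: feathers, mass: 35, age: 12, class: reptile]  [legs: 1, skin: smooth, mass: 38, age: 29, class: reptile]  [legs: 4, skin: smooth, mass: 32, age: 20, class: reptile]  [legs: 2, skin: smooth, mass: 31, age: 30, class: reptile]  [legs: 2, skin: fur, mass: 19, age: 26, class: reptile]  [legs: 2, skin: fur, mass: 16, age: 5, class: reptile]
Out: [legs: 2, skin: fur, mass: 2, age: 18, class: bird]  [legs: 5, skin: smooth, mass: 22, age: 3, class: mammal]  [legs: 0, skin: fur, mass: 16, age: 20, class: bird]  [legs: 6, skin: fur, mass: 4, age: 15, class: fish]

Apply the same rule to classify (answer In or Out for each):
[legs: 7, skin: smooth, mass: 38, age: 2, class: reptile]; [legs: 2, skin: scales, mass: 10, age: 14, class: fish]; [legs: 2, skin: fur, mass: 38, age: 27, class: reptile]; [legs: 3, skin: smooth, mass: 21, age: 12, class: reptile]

The classifier is using: class is reptile.
[legs: 7, skin: smooth, mass: 38, age: 2, class: reptile]: class is reptile — passes, so In.
[legs: 2, skin: scales, mass: 10, age: 14, class: fish]: class is fish — does not fit, so Out.
[legs: 2, skin: fur, mass: 38, age: 27, class: reptile]: class is reptile — passes, so In.
[legs: 3, skin: smooth, mass: 21, age: 12, class: reptile]: class is reptile — passes, so In.

In, Out, In, In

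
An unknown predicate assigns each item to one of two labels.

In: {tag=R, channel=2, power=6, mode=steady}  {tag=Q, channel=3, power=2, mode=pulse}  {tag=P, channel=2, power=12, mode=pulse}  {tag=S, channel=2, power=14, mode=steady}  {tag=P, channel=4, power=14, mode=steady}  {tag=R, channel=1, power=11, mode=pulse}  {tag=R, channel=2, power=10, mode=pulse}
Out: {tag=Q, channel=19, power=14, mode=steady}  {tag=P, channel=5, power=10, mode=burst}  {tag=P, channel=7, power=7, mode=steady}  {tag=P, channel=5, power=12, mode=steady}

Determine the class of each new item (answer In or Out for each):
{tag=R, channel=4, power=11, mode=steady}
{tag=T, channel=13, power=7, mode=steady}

In, Out

'In' ⟺ channel ≤ 4.
{tag=R, channel=4, power=11, mode=steady}: channel = 4 — meets the rule, so In.
{tag=T, channel=13, power=7, mode=steady}: channel = 13 — fails this test, so Out.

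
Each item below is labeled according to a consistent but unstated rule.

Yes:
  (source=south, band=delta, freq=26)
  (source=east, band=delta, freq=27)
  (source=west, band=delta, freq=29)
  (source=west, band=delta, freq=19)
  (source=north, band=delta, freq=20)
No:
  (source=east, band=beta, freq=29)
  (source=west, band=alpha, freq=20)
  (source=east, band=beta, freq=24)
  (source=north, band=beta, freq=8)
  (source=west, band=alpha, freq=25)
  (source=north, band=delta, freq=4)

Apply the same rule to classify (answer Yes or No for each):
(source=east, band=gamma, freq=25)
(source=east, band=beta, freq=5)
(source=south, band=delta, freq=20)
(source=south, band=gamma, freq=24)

No, No, Yes, No

One predicate separates the groups cleanly: band is delta AND freq ≥ 8.
(source=east, band=gamma, freq=25) — band is gamma, freq = 25, hence No. (source=east, band=beta, freq=5) — band is beta, freq = 5, hence No. (source=south, band=delta, freq=20) — band is delta, freq = 20, hence Yes. (source=south, band=gamma, freq=24) — band is gamma, freq = 24, hence No.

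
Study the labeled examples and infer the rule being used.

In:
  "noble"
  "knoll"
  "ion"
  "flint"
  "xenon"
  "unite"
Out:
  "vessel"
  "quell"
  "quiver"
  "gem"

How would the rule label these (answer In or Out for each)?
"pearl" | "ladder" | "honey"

A rule that fits every label: contains 'n' — true of each 'In' example, false of each 'Out' one.

Out, Out, In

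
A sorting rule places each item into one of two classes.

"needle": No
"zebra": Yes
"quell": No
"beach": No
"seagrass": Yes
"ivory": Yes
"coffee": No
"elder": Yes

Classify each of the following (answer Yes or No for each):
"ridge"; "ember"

Rule: contains 'r'. This holds for each 'Yes' example and fails for each 'No' one.

Yes, Yes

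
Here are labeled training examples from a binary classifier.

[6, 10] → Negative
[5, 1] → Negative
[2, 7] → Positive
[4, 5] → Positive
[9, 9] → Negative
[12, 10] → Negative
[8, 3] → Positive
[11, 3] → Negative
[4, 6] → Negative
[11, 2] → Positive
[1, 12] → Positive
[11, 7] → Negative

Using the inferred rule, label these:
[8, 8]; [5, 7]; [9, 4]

Negative, Negative, Positive

Looking at the examples, the only property every 'Positive' case has and every 'Negative' case lacks is: sum is odd.
[8, 8]: 8+8 = 16 — does not satisfy this, so Negative.
[5, 7]: 5+7 = 12 — does not satisfy this, so Negative.
[9, 4]: 9+4 = 13 — meets the rule, so Positive.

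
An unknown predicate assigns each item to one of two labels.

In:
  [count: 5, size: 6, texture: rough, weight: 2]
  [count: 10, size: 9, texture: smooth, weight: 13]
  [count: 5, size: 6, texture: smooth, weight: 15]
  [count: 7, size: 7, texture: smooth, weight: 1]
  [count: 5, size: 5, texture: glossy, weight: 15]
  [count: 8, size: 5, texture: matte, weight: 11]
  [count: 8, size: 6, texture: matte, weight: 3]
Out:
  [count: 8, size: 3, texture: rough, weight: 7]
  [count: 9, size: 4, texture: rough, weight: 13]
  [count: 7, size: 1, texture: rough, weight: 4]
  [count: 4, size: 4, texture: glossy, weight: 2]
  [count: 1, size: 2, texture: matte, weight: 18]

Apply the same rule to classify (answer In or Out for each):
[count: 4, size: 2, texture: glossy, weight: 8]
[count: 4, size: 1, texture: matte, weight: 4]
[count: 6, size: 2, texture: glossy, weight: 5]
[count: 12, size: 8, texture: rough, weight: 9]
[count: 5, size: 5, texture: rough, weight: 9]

Out, Out, Out, In, In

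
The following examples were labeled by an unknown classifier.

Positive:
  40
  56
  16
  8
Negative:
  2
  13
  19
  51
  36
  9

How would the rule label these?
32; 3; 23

Positive, Negative, Negative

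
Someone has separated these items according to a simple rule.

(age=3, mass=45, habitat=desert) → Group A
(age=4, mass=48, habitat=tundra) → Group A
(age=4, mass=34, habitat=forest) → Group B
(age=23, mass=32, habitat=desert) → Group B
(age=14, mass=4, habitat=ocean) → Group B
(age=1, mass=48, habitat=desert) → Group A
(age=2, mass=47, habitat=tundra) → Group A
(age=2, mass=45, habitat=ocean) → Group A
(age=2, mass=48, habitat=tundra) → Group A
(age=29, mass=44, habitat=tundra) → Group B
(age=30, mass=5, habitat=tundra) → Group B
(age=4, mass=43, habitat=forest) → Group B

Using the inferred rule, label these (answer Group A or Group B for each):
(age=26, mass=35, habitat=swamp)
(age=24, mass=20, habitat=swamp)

The common property of the 'Group A' items is: mass ≥ 45. No 'Group B' item has it.

Group B, Group B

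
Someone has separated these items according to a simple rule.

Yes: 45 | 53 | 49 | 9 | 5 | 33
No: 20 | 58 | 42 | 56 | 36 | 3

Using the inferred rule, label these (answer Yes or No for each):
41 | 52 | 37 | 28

Yes, No, Yes, No

Looking at the examples, the only property every 'Yes' case has and every 'No' case lacks is: ≡ 1 (mod 4).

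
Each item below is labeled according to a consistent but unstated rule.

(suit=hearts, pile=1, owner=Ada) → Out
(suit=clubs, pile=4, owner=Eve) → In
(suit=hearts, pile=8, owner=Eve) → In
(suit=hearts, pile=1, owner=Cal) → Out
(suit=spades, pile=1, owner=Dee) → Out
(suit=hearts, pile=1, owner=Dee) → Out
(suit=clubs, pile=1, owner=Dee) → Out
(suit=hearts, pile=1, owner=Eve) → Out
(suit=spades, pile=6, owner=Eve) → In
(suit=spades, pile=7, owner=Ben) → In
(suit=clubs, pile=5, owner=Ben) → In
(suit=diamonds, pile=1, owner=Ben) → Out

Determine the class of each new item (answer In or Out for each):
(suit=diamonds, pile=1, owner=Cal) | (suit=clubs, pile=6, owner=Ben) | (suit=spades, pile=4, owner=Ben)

The simplest hypothesis consistent with all the labels is: pile ≥ 4.
(suit=diamonds, pile=1, owner=Cal): pile = 1, does not pass → Out. (suit=clubs, pile=6, owner=Ben): pile = 6, checks out → In. (suit=spades, pile=4, owner=Ben): pile = 4, checks out → In.

Out, In, In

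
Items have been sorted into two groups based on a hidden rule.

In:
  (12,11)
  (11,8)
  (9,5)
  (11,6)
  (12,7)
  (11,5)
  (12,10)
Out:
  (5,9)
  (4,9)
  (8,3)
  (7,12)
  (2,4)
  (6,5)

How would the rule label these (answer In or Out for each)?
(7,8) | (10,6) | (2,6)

Out, In, Out

The pattern is that an item is 'In' exactly when: first ≥ 9.
(7,8): Out (first 7). (10,6): In (first 10). (2,6): Out (first 2).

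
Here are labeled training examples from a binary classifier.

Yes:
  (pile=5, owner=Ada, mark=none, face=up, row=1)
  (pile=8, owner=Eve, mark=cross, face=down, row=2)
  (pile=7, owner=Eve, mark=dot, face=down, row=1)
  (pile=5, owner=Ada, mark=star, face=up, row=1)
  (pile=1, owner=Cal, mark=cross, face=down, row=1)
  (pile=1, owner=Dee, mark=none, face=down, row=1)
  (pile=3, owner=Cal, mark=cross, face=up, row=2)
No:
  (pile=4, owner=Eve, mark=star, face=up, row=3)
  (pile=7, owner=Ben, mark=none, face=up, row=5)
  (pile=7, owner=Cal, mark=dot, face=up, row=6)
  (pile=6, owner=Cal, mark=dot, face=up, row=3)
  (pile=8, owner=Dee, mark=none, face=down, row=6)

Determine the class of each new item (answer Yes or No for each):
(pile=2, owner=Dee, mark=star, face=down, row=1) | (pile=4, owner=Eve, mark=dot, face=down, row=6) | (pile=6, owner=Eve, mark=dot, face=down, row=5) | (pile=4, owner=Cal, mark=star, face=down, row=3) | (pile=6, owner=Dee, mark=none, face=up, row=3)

One predicate separates the groups cleanly: row ≤ 2.
(pile=2, owner=Dee, mark=star, face=down, row=1) — row = 1, hence Yes.
(pile=4, owner=Eve, mark=dot, face=down, row=6) — row = 6, hence No.
(pile=6, owner=Eve, mark=dot, face=down, row=5) — row = 5, hence No.
(pile=4, owner=Cal, mark=star, face=down, row=3) — row = 3, hence No.
(pile=6, owner=Dee, mark=none, face=up, row=3) — row = 3, hence No.

Yes, No, No, No, No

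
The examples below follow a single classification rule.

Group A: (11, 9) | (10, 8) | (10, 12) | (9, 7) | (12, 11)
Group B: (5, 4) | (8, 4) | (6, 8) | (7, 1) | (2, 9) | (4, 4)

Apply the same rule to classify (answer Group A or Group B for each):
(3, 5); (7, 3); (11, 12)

Group B, Group B, Group A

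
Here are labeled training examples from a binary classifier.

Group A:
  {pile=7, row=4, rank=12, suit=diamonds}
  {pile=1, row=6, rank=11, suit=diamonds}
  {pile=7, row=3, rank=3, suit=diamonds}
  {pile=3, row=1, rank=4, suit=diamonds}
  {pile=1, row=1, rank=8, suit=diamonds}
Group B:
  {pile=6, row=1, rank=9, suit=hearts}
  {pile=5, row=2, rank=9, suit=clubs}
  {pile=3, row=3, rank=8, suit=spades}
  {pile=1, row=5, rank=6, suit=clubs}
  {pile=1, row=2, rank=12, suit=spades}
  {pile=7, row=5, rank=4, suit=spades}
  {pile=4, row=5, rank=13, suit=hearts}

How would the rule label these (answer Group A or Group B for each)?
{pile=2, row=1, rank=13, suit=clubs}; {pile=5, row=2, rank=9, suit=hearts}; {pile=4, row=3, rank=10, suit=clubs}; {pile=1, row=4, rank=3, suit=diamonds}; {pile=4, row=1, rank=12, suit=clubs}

Group B, Group B, Group B, Group A, Group B

The pattern is that an item is 'Group A' exactly when: suit is diamonds.
{pile=2, row=1, rank=13, suit=clubs}: Group B (suit is clubs). {pile=5, row=2, rank=9, suit=hearts}: Group B (suit is hearts). {pile=4, row=3, rank=10, suit=clubs}: Group B (suit is clubs). {pile=1, row=4, rank=3, suit=diamonds}: Group A (suit is diamonds). {pile=4, row=1, rank=12, suit=clubs}: Group B (suit is clubs).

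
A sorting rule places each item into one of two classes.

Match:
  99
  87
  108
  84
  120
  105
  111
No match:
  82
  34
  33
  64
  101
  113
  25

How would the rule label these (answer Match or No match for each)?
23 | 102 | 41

No match, Match, No match

Rule: multiple of 3 AND at least 34. This holds for each 'Match' example and fails for each 'No match' one.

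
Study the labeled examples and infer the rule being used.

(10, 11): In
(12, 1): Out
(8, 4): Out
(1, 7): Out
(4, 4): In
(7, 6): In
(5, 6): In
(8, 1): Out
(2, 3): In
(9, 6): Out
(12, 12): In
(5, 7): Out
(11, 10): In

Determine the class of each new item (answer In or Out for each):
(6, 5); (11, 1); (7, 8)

In, Out, In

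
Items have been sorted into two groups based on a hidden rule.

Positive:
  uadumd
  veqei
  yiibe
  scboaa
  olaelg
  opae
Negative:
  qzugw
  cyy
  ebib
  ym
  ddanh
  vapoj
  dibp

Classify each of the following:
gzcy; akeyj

A rule that fits every label: has ≥ 3 vowels — true of each 'Positive' example, false of each 'Negative' one.
gzcy: 0 vowels, does not pass → Negative.
akeyj: 2 vowels, does not pass → Negative.

Negative, Negative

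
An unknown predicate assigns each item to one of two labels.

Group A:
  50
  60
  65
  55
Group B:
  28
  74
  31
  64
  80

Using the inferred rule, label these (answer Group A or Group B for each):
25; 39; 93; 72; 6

Group A, Group B, Group B, Group B, Group B

The pattern is that an item is 'Group A' exactly when: multiple of 5 AND at most 65.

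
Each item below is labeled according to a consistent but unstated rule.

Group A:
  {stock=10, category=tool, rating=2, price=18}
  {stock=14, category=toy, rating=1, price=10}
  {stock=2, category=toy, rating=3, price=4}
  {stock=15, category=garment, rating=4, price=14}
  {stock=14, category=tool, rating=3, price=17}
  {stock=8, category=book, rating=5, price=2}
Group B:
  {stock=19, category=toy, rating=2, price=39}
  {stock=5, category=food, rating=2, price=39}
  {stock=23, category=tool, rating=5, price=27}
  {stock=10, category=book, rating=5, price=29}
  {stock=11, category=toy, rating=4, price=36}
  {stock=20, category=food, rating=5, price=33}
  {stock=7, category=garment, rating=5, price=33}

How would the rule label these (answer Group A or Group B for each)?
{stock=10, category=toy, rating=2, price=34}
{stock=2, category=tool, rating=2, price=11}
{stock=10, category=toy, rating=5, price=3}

Group B, Group A, Group A

One predicate separates the groups cleanly: price ≤ 18.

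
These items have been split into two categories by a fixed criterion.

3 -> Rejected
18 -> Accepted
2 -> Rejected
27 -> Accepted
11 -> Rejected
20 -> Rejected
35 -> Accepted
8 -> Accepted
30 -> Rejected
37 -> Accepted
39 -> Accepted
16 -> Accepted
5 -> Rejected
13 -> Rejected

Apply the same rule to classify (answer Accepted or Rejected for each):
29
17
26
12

Accepted, Accepted, Accepted, Rejected

Every 'Accepted' example satisfies: digit sum ≥ 6. None of the 'Rejected' examples do.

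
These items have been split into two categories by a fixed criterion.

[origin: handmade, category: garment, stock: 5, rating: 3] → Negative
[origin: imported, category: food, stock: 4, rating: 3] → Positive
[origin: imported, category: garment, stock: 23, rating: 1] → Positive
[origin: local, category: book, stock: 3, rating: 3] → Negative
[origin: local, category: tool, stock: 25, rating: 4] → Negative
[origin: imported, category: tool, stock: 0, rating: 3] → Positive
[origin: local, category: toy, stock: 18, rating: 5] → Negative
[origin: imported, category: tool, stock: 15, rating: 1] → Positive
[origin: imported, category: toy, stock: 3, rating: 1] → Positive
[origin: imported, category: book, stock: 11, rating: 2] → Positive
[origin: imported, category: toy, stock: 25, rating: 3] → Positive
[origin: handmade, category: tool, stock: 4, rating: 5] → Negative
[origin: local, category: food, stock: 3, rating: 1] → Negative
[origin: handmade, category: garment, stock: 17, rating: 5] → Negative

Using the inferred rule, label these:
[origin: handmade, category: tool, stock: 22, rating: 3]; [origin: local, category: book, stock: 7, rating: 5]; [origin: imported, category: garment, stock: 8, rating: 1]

Negative, Negative, Positive

The classifier is using: origin is imported.
Negative: [origin: handmade, category: tool, stock: 22, rating: 3], since origin is handmade. Negative: [origin: local, category: book, stock: 7, rating: 5], since origin is local. Positive: [origin: imported, category: garment, stock: 8, rating: 1], since origin is imported.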